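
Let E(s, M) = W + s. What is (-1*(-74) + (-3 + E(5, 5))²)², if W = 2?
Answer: 8100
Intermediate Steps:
E(s, M) = 2 + s
(-1*(-74) + (-3 + E(5, 5))²)² = (-1*(-74) + (-3 + (2 + 5))²)² = (74 + (-3 + 7)²)² = (74 + 4²)² = (74 + 16)² = 90² = 8100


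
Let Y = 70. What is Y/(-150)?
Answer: -7/15 ≈ -0.46667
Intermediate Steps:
Y/(-150) = 70/(-150) = 70*(-1/150) = -7/15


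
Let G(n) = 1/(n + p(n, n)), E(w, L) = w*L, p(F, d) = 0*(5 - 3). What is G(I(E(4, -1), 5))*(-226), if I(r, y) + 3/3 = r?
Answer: 226/5 ≈ 45.200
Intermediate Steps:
p(F, d) = 0 (p(F, d) = 0*2 = 0)
E(w, L) = L*w
I(r, y) = -1 + r
G(n) = 1/n (G(n) = 1/(n + 0) = 1/n)
G(I(E(4, -1), 5))*(-226) = -226/(-1 - 1*4) = -226/(-1 - 4) = -226/(-5) = -1/5*(-226) = 226/5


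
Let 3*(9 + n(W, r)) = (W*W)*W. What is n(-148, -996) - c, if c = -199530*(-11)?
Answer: -9826309/3 ≈ -3.2754e+6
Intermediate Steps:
n(W, r) = -9 + W³/3 (n(W, r) = -9 + ((W*W)*W)/3 = -9 + (W²*W)/3 = -9 + W³/3)
c = 2194830
n(-148, -996) - c = (-9 + (⅓)*(-148)³) - 1*2194830 = (-9 + (⅓)*(-3241792)) - 2194830 = (-9 - 3241792/3) - 2194830 = -3241819/3 - 2194830 = -9826309/3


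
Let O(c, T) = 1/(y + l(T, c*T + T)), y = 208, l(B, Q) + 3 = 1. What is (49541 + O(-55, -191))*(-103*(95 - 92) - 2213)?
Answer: -12869068667/103 ≈ -1.2494e+8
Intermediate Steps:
l(B, Q) = -2 (l(B, Q) = -3 + 1 = -2)
O(c, T) = 1/206 (O(c, T) = 1/(208 - 2) = 1/206)
(49541 + O(-55, -191))*(-103*(95 - 92) - 2213) = (49541 + 1/206)*(-103*(95 - 92) - 2213) = 10205447*(-103*3 - 2213)/206 = 10205447*(-309 - 2213)/206 = (10205447/206)*(-2522) = -12869068667/103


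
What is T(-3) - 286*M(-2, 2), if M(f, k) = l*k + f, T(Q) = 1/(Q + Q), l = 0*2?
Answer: 3431/6 ≈ 571.83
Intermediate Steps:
l = 0
T(Q) = 1/(2*Q)
M(f, k) = f (M(f, k) = 0*k + f = 0 + f = f)
T(-3) - 286*M(-2, 2) = (1/2)/(-3) - 286*(-2) = (1/2)*(-1/3) + 572 = -1/6 + 572 = 3431/6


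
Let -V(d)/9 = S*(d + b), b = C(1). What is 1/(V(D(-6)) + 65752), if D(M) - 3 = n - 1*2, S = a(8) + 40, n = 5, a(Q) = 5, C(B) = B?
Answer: 1/62917 ≈ 1.5894e-5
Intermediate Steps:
b = 1
S = 45 (S = 5 + 40 = 45)
D(M) = 6 (D(M) = 3 + (5 - 1*2) = 3 + (5 - 2) = 3 + 3 = 6)
V(d) = -405 - 405*d (V(d) = -405*(d + 1) = -405*(1 + d) = -9*(45 + 45*d) = -405 - 405*d)
1/(V(D(-6)) + 65752) = 1/((-405 - 405*6) + 65752) = 1/((-405 - 2430) + 65752) = 1/(-2835 + 65752) = 1/62917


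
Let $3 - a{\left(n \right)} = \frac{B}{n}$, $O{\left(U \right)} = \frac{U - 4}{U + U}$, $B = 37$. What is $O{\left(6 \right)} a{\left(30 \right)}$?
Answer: $\frac{53}{180} \approx 0.29444$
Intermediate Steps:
$O{\left(U \right)} = \frac{-4 + U}{2 U}$
$a{\left(n \right)} = 3 - \frac{37}{n}$
$O{\left(6 \right)} a{\left(30 \right)} = \frac{-4 + 6}{2 \cdot 6} \left(3 - \frac{37}{30}\right) = \frac{1}{2} \cdot \frac{1}{6} \cdot 2 \left(3 - \frac{37}{30}\right) = \frac{3 - \frac{37}{30}}{6} = \frac{1}{6} \cdot \frac{53}{30} = \frac{53}{180}$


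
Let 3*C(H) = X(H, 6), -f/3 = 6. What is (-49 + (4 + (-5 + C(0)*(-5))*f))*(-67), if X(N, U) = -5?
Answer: 7035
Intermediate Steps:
f = -18 (f = -3*6 = -18)
C(H) = -5/3 (C(H) = (⅓)*(-5) = -5/3)
(-49 + (4 + (-5 + C(0)*(-5))*f))*(-67) = (-49 + (4 + (-5 - 5/3*(-5))*(-18)))*(-67) = (-49 + (4 + (-5 + 25/3)*(-18)))*(-67) = (-49 + (4 + (10/3)*(-18)))*(-67) = (-49 + (4 - 60))*(-67) = (-49 - 56)*(-67) = -105*(-67) = 7035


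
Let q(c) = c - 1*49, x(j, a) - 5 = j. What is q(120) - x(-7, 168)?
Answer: 73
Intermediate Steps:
x(j, a) = 5 + j
q(c) = -49 + c (q(c) = c - 49 = -49 + c)
q(120) - x(-7, 168) = (-49 + 120) - (5 - 7) = 71 - 1*(-2) = 71 + 2 = 73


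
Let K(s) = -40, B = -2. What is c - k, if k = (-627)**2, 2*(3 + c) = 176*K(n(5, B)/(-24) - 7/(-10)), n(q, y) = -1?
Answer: -396652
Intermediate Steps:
c = -3523 (c = -3 + (176*(-40))/2 = -3 + (1/2)*(-7040) = -3 - 3520 = -3523)
k = 393129
c - k = -3523 - 1*393129 = -3523 - 393129 = -396652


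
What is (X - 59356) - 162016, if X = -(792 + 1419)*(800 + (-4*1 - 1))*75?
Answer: -132052247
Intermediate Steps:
X = -131830875 (X = -2211*(800 + (-4 - 1))*75 = -2211*(800 - 5)*75 = -2211*795*75 = -1*1757745*75 = -1757745*75 = -131830875)
(X - 59356) - 162016 = (-131830875 - 59356) - 162016 = -131890231 - 162016 = -132052247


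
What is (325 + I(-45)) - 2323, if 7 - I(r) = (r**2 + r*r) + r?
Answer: -5996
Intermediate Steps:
I(r) = 7 - r - 2*r**2 (I(r) = 7 - ((r**2 + r*r) + r) = 7 - ((r**2 + r**2) + r) = 7 - (2*r**2 + r) = 7 - (r + 2*r**2) = 7 + (-r - 2*r**2) = 7 - r - 2*r**2)
(325 + I(-45)) - 2323 = (325 + (7 - 1*(-45) - 2*(-45)**2)) - 2323 = (325 + (7 + 45 - 2*2025)) - 2323 = (325 + (7 + 45 - 4050)) - 2323 = (325 - 3998) - 2323 = -3673 - 2323 = -5996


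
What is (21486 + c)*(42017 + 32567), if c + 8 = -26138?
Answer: -347561440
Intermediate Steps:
c = -26146 (c = -8 - 26138 = -26146)
(21486 + c)*(42017 + 32567) = (21486 - 26146)*(42017 + 32567) = -4660*74584 = -347561440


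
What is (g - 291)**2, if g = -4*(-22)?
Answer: 41209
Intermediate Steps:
g = 88
(g - 291)**2 = (88 - 291)**2 = (-203)**2 = 41209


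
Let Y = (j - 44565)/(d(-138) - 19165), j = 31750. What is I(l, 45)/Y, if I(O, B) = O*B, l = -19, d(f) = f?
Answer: -3300813/2563 ≈ -1287.9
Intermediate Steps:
I(O, B) = B*O
Y = 12815/19303 (Y = (31750 - 44565)/(-138 - 19165) = -12815/(-19303) = -12815*(-1/19303) = 12815/19303 ≈ 0.66389)
I(l, 45)/Y = (45*(-19))/(12815/19303) = -855*19303/12815 = -3300813/2563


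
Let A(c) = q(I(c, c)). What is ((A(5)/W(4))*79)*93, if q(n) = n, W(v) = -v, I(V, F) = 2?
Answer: -7347/2 ≈ -3673.5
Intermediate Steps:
A(c) = 2
((A(5)/W(4))*79)*93 = ((2/((-1*4)))*79)*93 = ((2/(-4))*79)*93 = ((2*(-¼))*79)*93 = -½*79*93 = -79/2*93 = -7347/2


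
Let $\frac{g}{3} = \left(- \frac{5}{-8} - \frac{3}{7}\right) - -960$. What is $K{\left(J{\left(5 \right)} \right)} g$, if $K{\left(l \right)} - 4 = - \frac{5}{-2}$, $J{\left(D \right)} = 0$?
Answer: $\frac{2097069}{112} \approx 18724.0$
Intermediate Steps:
$K{\left(l \right)} = \frac{13}{2}$ ($K{\left(l \right)} = 4 - \frac{5}{-2} = 4 - - \frac{5}{2} = 4 + \frac{5}{2} = \frac{13}{2}$)
$g = \frac{161313}{56}$ ($g = 3 \left(\left(- \frac{5}{-8} - \frac{3}{7}\right) - -960\right) = 3 \left(\left(\left(-5\right) \left(- \frac{1}{8}\right) - \frac{3}{7}\right) + 960\right) = 3 \left(\left(\frac{5}{8} - \frac{3}{7}\right) + 960\right) = 3 \left(\frac{11}{56} + 960\right) = 3 \cdot \frac{53771}{56} = \frac{161313}{56} \approx 2880.6$)
$K{\left(J{\left(5 \right)} \right)} g = \frac{13}{2} \cdot \frac{161313}{56} = \frac{2097069}{112}$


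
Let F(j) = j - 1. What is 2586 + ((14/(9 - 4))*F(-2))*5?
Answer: 2544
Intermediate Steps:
F(j) = -1 + j
2586 + ((14/(9 - 4))*F(-2))*5 = 2586 + ((14/(9 - 4))*(-1 - 2))*5 = 2586 + ((14/5)*(-3))*5 = 2586 - 42/5*5 = 2586 - 42 = 2544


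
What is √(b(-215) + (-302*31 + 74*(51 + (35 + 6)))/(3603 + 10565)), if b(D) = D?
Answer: I*√2699600827/3542 ≈ 14.669*I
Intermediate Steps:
√(b(-215) + (-302*31 + 74*(51 + (35 + 6)))/(3603 + 10565)) = √(-215 + (-302*31 + 74*(51 + (35 + 6)))/(3603 + 10565)) = √(-215 + (-9362 + 74*(51 + 41))/14168) = √(-215 + (-9362 + 74*92)*(1/14168)) = √(-215 + (-9362 + 6808)*(1/14168)) = √(-215 - 2554*1/14168) = √(-215 - 1277/7084) = √(-1524337/7084) = I*√2699600827/3542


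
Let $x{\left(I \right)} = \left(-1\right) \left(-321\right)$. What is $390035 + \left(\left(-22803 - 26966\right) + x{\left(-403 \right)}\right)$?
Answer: $340587$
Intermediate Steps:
$x{\left(I \right)} = 321$
$390035 + \left(\left(-22803 - 26966\right) + x{\left(-403 \right)}\right) = 390035 + \left(\left(-22803 - 26966\right) + 321\right) = 390035 + \left(-49769 + 321\right) = 390035 - 49448 = 340587$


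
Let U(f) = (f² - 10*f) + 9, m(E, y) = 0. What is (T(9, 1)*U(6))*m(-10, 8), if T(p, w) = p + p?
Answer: 0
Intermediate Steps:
T(p, w) = 2*p
U(f) = 9 + f² - 10*f
(T(9, 1)*U(6))*m(-10, 8) = ((2*9)*(9 + 6² - 10*6))*0 = (18*(9 + 36 - 60))*0 = (18*(-15))*0 = -270*0 = 0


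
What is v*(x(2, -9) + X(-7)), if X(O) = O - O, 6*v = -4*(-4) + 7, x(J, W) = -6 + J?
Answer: -46/3 ≈ -15.333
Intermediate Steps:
v = 23/6 (v = (-4*(-4) + 7)/6 = (16 + 7)/6 = (⅙)*23 = 23/6 ≈ 3.8333)
X(O) = 0
v*(x(2, -9) + X(-7)) = 23*((-6 + 2) + 0)/6 = 23*(-4 + 0)/6 = (23/6)*(-4) = -46/3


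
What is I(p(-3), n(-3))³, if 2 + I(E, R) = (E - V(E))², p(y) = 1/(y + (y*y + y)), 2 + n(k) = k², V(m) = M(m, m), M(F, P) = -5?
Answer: 13481272/729 ≈ 18493.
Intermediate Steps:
V(m) = -5
n(k) = -2 + k²
p(y) = 1/(y² + 2*y) (p(y) = 1/(y + (y² + y)) = 1/(y + (y + y²)) = 1/(y² + 2*y))
I(E, R) = -2 + (5 + E)² (I(E, R) = -2 + (E - 1*(-5))² = -2 + (E + 5)² = -2 + (5 + E)²)
I(p(-3), n(-3))³ = (-2 + (5 + 1/((-3)*(2 - 3)))²)³ = (-2 + (5 - ⅓/(-1))²)³ = (-2 + (5 - ⅓*(-1))²)³ = (-2 + (5 + ⅓)²)³ = (-2 + (16/3)²)³ = (-2 + 256/9)³ = (238/9)³ = 13481272/729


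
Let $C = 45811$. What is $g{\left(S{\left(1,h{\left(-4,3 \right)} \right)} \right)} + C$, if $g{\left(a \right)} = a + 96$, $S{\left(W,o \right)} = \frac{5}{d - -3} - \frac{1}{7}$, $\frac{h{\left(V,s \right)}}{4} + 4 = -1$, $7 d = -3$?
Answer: $\frac{5784509}{126} \approx 45909.0$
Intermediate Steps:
$d = - \frac{3}{7}$ ($d = \frac{1}{7} \left(-3\right) = - \frac{3}{7} \approx -0.42857$)
$h{\left(V,s \right)} = -20$ ($h{\left(V,s \right)} = -16 + 4 \left(-1\right) = -16 - 4 = -20$)
$S{\left(W,o \right)} = \frac{227}{126}$ ($S{\left(W,o \right)} = \frac{5}{- \frac{3}{7} - -3} - \frac{1}{7} = \frac{5}{- \frac{3}{7} + 3} - \frac{1}{7} = \frac{5}{\frac{18}{7}} - \frac{1}{7} = 5 \cdot \frac{7}{18} - \frac{1}{7} = \frac{35}{18} - \frac{1}{7} = \frac{227}{126}$)
$g{\left(a \right)} = 96 + a$
$g{\left(S{\left(1,h{\left(-4,3 \right)} \right)} \right)} + C = \left(96 + \frac{227}{126}\right) + 45811 = \frac{12323}{126} + 45811 = \frac{5784509}{126}$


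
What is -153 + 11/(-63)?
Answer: -9650/63 ≈ -153.17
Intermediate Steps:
-153 + 11/(-63) = -153 + 11*(-1/63) = -153 - 11/63 = -9650/63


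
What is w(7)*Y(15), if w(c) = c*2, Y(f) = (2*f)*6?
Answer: 2520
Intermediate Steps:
Y(f) = 12*f
w(c) = 2*c
w(7)*Y(15) = (2*7)*(12*15) = 14*180 = 2520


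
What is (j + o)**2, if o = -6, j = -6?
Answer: 144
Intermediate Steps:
(j + o)**2 = (-6 - 6)**2 = (-12)**2 = 144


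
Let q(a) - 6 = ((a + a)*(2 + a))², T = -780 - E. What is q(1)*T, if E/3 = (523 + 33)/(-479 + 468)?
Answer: -290304/11 ≈ -26391.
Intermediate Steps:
E = -1668/11 (E = 3*((523 + 33)/(-479 + 468)) = 3*(556/(-11)) = 3*(556*(-1/11)) = 3*(-556/11) = -1668/11 ≈ -151.64)
T = -6912/11 (T = -780 - 1*(-1668/11) = -780 + 1668/11 = -6912/11 ≈ -628.36)
q(a) = 6 + 4*a²*(2 + a)² (q(a) = 6 + ((a + a)*(2 + a))² = 6 + ((2*a)*(2 + a))² = 6 + (2*a*(2 + a))² = 6 + 4*a²*(2 + a)²)
q(1)*T = (6 + 4*1²*(2 + 1)²)*(-6912/11) = (6 + 4*1*3²)*(-6912/11) = (6 + 4*1*9)*(-6912/11) = (6 + 36)*(-6912/11) = 42*(-6912/11) = -290304/11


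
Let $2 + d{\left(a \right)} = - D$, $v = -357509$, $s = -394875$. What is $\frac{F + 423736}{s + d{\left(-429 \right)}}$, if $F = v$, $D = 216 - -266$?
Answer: $- \frac{66227}{395359} \approx -0.16751$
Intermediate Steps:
$D = 482$ ($D = 216 + 266 = 482$)
$F = -357509$
$d{\left(a \right)} = -484$ ($d{\left(a \right)} = -2 - 482 = -484$)
$\frac{F + 423736}{s + d{\left(-429 \right)}} = \frac{-357509 + 423736}{-394875 - 484} = \frac{66227}{-395359} = 66227 \left(- \frac{1}{395359}\right) = - \frac{66227}{395359}$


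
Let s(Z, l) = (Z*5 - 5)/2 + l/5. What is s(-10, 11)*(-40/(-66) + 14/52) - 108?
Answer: -101513/780 ≈ -130.14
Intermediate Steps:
s(Z, l) = -5/2 + l/5 + 5*Z/2 (s(Z, l) = (5*Z - 5)*(½) + l*(⅕) = (-5 + 5*Z)*(½) + l/5 = (-5/2 + 5*Z/2) + l/5 = -5/2 + l/5 + 5*Z/2)
s(-10, 11)*(-40/(-66) + 14/52) - 108 = (-5/2 + (⅕)*11 + (5/2)*(-10))*(-40/(-66) + 14/52) - 108 = (-5/2 + 11/5 - 25)*(-40*(-1/66) + 14*(1/52)) - 108 = -253*(20/33 + 7/26)/10 - 108 = -253/10*751/858 - 108 = -17273/780 - 108 = -101513/780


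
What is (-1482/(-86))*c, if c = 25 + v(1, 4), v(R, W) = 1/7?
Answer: 130416/301 ≈ 433.28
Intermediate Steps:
v(R, W) = ⅐
c = 176/7 (c = 25 + ⅐ = 176/7 ≈ 25.143)
(-1482/(-86))*c = -1482/(-86)*(176/7) = -1482*(-1/86)*(176/7) = (741/43)*(176/7) = 130416/301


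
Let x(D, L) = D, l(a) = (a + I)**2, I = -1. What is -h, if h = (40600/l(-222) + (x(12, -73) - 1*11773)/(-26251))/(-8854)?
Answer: 1650653369/11558330158066 ≈ 0.00014281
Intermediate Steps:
l(a) = (-1 + a)**2 (l(a) = (a - 1)**2 = (-1 + a)**2)
h = -1650653369/11558330158066 (h = (40600/((-1 - 222)**2) + (12 - 1*11773)/(-26251))/(-8854) = (40600/((-223)**2) + (12 - 11773)*(-1/26251))*(-1/8854) = (40600/49729 - 11761*(-1/26251))*(-1/8854) = (40600*(1/49729) + 11761/26251)*(-1/8854) = (40600/49729 + 11761/26251)*(-1/8854) = (1650653369/1305435979)*(-1/8854) = -1650653369/11558330158066 ≈ -0.00014281)
-h = -1*(-1650653369/11558330158066) = 1650653369/11558330158066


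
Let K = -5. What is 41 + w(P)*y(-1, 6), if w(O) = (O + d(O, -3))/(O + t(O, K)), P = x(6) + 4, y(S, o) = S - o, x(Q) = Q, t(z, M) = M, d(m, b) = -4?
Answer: 163/5 ≈ 32.600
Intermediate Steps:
P = 10 (P = 6 + 4 = 10)
w(O) = (-4 + O)/(-5 + O) (w(O) = (O - 4)/(O - 5) = (-4 + O)/(-5 + O))
41 + w(P)*y(-1, 6) = 41 + ((-4 + 10)/(-5 + 10))*(-1 - 1*6) = 41 + (6/5)*(-1 - 6) = 41 + ((⅕)*6)*(-7) = 41 + (6/5)*(-7) = 41 - 42/5 = 163/5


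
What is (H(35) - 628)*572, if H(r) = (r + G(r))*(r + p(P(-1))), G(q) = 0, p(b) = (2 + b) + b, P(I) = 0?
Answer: 381524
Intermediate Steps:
p(b) = 2 + 2*b
H(r) = r*(2 + r) (H(r) = (r + 0)*(r + (2 + 2*0)) = r*(r + (2 + 0)) = r*(r + 2) = r*(2 + r))
(H(35) - 628)*572 = (35*(2 + 35) - 628)*572 = (35*37 - 628)*572 = (1295 - 628)*572 = 667*572 = 381524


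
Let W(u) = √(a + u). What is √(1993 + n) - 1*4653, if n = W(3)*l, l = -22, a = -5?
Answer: -4653 + √(1993 - 22*I*√2) ≈ -4608.4 - 0.34845*I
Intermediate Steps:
W(u) = √(-5 + u)
n = -22*I*√2 (n = √(-5 + 3)*(-22) = √(-2)*(-22) = (I*√2)*(-22) = -22*I*√2 ≈ -31.113*I)
√(1993 + n) - 1*4653 = √(1993 - 22*I*√2) - 1*4653 = √(1993 - 22*I*√2) - 4653 = -4653 + √(1993 - 22*I*√2)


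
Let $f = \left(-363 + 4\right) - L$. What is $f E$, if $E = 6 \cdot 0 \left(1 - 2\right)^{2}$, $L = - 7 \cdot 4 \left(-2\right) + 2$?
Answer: $0$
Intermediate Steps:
$L = 58$ ($L = \left(-7\right) \left(-8\right) + 2 = 56 + 2 = 58$)
$E = 0$ ($E = 0 \left(-1\right)^{2} = 0 \cdot 1 = 0$)
$f = -417$ ($f = \left(-363 + 4\right) - 58 = -359 - 58 = -417$)
$f E = \left(-417\right) 0 = 0$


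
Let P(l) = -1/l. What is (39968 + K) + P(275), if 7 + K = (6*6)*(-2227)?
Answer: -11058026/275 ≈ -40211.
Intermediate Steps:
K = -80179 (K = -7 + (6*6)*(-2227) = -7 + 36*(-2227) = -7 - 80172 = -80179)
(39968 + K) + P(275) = (39968 - 80179) - 1/275 = -40211 - 1*1/275 = -40211 - 1/275 = -11058026/275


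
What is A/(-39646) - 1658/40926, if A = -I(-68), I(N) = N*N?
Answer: 30877189/405638049 ≈ 0.076120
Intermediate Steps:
I(N) = N²
A = -4624 (A = -1*(-68)² = -1*4624 = -4624)
A/(-39646) - 1658/40926 = -4624/(-39646) - 1658/40926 = -4624*(-1/39646) - 1658*1/40926 = 2312/19823 - 829/20463 = 30877189/405638049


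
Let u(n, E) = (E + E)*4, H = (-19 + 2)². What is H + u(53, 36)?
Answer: 577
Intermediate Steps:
H = 289 (H = (-17)² = 289)
u(n, E) = 8*E (u(n, E) = (2*E)*4 = 8*E)
H + u(53, 36) = 289 + 8*36 = 289 + 288 = 577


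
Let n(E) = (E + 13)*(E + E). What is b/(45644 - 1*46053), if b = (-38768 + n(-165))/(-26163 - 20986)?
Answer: 11392/19283941 ≈ 0.00059075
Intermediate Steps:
n(E) = 2*E*(13 + E) (n(E) = (13 + E)*(2*E) = 2*E*(13 + E))
b = -11392/47149 (b = (-38768 + 2*(-165)*(13 - 165))/(-26163 - 20986) = (-38768 + 2*(-165)*(-152))/(-47149) = (-38768 + 50160)*(-1/47149) = 11392*(-1/47149) = -11392/47149 ≈ -0.24162)
b/(45644 - 1*46053) = -11392/(47149*(45644 - 1*46053)) = -11392/(47149*(45644 - 46053)) = -11392/47149/(-409) = -11392/47149*(-1/409) = 11392/19283941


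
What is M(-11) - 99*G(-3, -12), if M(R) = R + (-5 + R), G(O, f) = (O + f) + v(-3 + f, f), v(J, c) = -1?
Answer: 1557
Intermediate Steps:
G(O, f) = -1 + O + f (G(O, f) = (O + f) - 1 = -1 + O + f)
M(R) = -5 + 2*R
M(-11) - 99*G(-3, -12) = (-5 + 2*(-11)) - 99*(-1 - 3 - 12) = (-5 - 22) - 99*(-16) = -27 + 1584 = 1557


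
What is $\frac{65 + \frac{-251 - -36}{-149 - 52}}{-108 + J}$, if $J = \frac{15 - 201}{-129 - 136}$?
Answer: $- \frac{1759600}{2857617} \approx -0.61576$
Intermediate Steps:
$J = \frac{186}{265}$ ($J = - \frac{186}{-265} = \left(-186\right) \left(- \frac{1}{265}\right) = \frac{186}{265} \approx 0.70189$)
$\frac{65 + \frac{-251 - -36}{-149 - 52}}{-108 + J} = \frac{65 + \frac{-251 - -36}{-149 - 52}}{-108 + \frac{186}{265}} = \frac{65 + \frac{-251 + \left(-68 + 104\right)}{-201}}{- \frac{28434}{265}} = \left(65 + \left(-251 + 36\right) \left(- \frac{1}{201}\right)\right) \left(- \frac{265}{28434}\right) = \left(65 - - \frac{215}{201}\right) \left(- \frac{265}{28434}\right) = \left(65 + \frac{215}{201}\right) \left(- \frac{265}{28434}\right) = \frac{13280}{201} \left(- \frac{265}{28434}\right) = - \frac{1759600}{2857617}$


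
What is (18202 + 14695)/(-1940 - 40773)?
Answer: -32897/42713 ≈ -0.77019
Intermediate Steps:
(18202 + 14695)/(-1940 - 40773) = 32897/(-42713) = 32897*(-1/42713) = -32897/42713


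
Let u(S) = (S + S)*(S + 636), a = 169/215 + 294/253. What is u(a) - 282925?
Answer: -829768662507467/2958816025 ≈ -2.8044e+5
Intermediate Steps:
a = 105967/54395 (a = 169*(1/215) + 294*(1/253) = 169/215 + 294/253 = 105967/54395 ≈ 1.9481)
u(S) = 2*S*(636 + S) (u(S) = (2*S)*(636 + S) = 2*S*(636 + S))
u(a) - 282925 = 2*(105967/54395)*(636 + 105967/54395) - 282925 = 2*(105967/54395)*(34701187/54395) - 282925 = 7354361365658/2958816025 - 282925 = -829768662507467/2958816025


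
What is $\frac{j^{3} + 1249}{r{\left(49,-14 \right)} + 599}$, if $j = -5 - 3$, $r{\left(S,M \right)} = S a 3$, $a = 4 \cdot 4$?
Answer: $\frac{737}{2951} \approx 0.24975$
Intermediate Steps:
$a = 16$
$r{\left(S,M \right)} = 48 S$ ($r{\left(S,M \right)} = S 16 \cdot 3 = 16 S 3 = 48 S$)
$j = -8$
$\frac{j^{3} + 1249}{r{\left(49,-14 \right)} + 599} = \frac{\left(-8\right)^{3} + 1249}{48 \cdot 49 + 599} = \frac{-512 + 1249}{2352 + 599} = \frac{737}{2951}$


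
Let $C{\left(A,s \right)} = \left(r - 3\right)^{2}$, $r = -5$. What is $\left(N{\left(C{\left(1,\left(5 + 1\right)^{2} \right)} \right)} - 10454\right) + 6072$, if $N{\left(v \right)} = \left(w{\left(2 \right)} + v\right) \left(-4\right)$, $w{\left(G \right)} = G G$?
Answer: $-4654$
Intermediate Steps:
$C{\left(A,s \right)} = 64$ ($C{\left(A,s \right)} = \left(-5 - 3\right)^{2} = \left(-8\right)^{2} = 64$)
$w{\left(G \right)} = G^{2}$
$N{\left(v \right)} = -16 - 4 v$ ($N{\left(v \right)} = \left(2^{2} + v\right) \left(-4\right) = \left(4 + v\right) \left(-4\right) = -16 - 4 v$)
$\left(N{\left(C{\left(1,\left(5 + 1\right)^{2} \right)} \right)} - 10454\right) + 6072 = \left(\left(-16 - 256\right) - 10454\right) + 6072 = \left(-272 - 10454\right) + 6072 = -10726 + 6072 = -4654$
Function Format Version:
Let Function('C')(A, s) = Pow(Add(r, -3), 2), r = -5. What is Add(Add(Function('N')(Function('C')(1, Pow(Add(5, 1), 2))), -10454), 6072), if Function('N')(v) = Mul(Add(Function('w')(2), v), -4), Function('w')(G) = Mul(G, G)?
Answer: -4654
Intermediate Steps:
Function('C')(A, s) = 64 (Function('C')(A, s) = Pow(Add(-5, -3), 2) = Pow(-8, 2) = 64)
Function('w')(G) = Pow(G, 2)
Function('N')(v) = Add(-16, Mul(-4, v)) (Function('N')(v) = Mul(Add(Pow(2, 2), v), -4) = Mul(Add(4, v), -4) = Add(-16, Mul(-4, v)))
Add(Add(Function('N')(Function('C')(1, Pow(Add(5, 1), 2))), -10454), 6072) = Add(Add(Add(-16, Mul(-4, 64)), -10454), 6072) = Add(Add(Add(-16, -256), -10454), 6072) = Add(Add(-272, -10454), 6072) = Add(-10726, 6072) = -4654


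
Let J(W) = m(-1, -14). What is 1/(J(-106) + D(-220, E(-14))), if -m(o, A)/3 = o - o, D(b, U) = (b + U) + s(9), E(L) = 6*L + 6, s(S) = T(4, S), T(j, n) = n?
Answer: -1/289 ≈ -0.0034602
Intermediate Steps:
s(S) = S
E(L) = 6 + 6*L
D(b, U) = 9 + U + b (D(b, U) = (b + U) + 9 = (U + b) + 9 = 9 + U + b)
m(o, A) = 0 (m(o, A) = -3*(o - o) = -3*0 = 0)
J(W) = 0
1/(J(-106) + D(-220, E(-14))) = 1/(0 + (9 + (6 + 6*(-14)) - 220)) = 1/(0 + (9 + (6 - 84) - 220)) = 1/(0 + (9 - 78 - 220)) = 1/(0 - 289) = 1/(-289) = -1/289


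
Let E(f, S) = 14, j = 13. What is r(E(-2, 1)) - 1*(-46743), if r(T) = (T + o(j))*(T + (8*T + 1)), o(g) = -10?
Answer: 47251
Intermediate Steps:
r(T) = (1 + 9*T)*(-10 + T) (r(T) = (T - 10)*(T + (8*T + 1)) = (-10 + T)*(T + (1 + 8*T)) = (-10 + T)*(1 + 9*T) = (1 + 9*T)*(-10 + T))
r(E(-2, 1)) - 1*(-46743) = (-10 - 89*14 + 9*14²) - 1*(-46743) = (-10 - 1246 + 9*196) + 46743 = (-10 - 1246 + 1764) + 46743 = 508 + 46743 = 47251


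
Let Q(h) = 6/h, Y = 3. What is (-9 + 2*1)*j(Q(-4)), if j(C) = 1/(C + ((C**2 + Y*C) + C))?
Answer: 4/3 ≈ 1.3333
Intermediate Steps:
j(C) = 1/(C**2 + 5*C) (j(C) = 1/(C + ((C**2 + 3*C) + C)) = 1/(C + (C**2 + 4*C)) = 1/(C**2 + 5*C))
(-9 + 2*1)*j(Q(-4)) = (-9 + 2*1)*(1/(((6/(-4)))*(5 + 6/(-4)))) = (-9 + 2)*(1/(((6*(-1/4)))*(5 + 6*(-1/4)))) = -7/((-3/2)*(5 - 3/2)) = -(-14)/(3*7/2) = -(-14)*2/(3*7) = -7*(-4/21) = 4/3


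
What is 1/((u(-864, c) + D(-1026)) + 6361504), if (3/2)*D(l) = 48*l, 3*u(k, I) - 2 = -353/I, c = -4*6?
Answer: 72/455664785 ≈ 1.5801e-7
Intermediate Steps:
c = -24
u(k, I) = ⅔ - 353/(3*I) (u(k, I) = ⅔ + (-353/I)/3 = ⅔ - 353/(3*I))
D(l) = 32*l (D(l) = 2*(48*l)/3 = 32*l)
1/((u(-864, c) + D(-1026)) + 6361504) = 1/(((⅓)*(-353 + 2*(-24))/(-24) + 32*(-1026)) + 6361504) = 1/(((⅓)*(-1/24)*(-353 - 48) - 32832) + 6361504) = 1/(((⅓)*(-1/24)*(-401) - 32832) + 6361504) = 1/((401/72 - 32832) + 6361504) = 1/(-2363503/72 + 6361504) = 1/(455664785/72) = 72/455664785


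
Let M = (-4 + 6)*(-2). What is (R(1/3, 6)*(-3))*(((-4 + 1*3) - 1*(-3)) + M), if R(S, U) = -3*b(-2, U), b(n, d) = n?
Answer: 36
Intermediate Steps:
M = -4 (M = 2*(-2) = -4)
R(S, U) = 6 (R(S, U) = -3*(-2) = 6)
(R(1/3, 6)*(-3))*(((-4 + 1*3) - 1*(-3)) + M) = (6*(-3))*(((-4 + 1*3) - 1*(-3)) - 4) = -18*(((-4 + 3) + 3) - 4) = -18*((-1 + 3) - 4) = -18*(2 - 4) = -18*(-2) = 36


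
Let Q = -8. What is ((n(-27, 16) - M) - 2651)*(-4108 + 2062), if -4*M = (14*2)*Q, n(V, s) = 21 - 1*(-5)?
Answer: 5485326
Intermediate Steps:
n(V, s) = 26 (n(V, s) = 21 + 5 = 26)
M = 56 (M = -14*2*(-8)/4 = -7*(-8) = -1/4*(-224) = 56)
((n(-27, 16) - M) - 2651)*(-4108 + 2062) = ((26 - 1*56) - 2651)*(-4108 + 2062) = ((26 - 56) - 2651)*(-2046) = (-30 - 2651)*(-2046) = -2681*(-2046) = 5485326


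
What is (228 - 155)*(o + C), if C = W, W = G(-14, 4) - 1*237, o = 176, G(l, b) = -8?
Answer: -5037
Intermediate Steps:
W = -245 (W = -8 - 1*237 = -8 - 237 = -245)
C = -245
(228 - 155)*(o + C) = (228 - 155)*(176 - 245) = 73*(-69) = -5037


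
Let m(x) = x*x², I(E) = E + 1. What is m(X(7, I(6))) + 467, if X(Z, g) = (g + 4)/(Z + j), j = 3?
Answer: 468331/1000 ≈ 468.33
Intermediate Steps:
I(E) = 1 + E
X(Z, g) = (4 + g)/(3 + Z) (X(Z, g) = (g + 4)/(Z + 3) = (4 + g)/(3 + Z))
m(x) = x³
m(X(7, I(6))) + 467 = ((4 + (1 + 6))/(3 + 7))³ + 467 = ((4 + 7)/10)³ + 467 = ((⅒)*11)³ + 467 = (11/10)³ + 467 = 1331/1000 + 467 = 468331/1000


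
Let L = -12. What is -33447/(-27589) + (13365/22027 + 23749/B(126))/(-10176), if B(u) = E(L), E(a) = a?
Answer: 104392348489255/74207816891136 ≈ 1.4068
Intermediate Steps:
B(u) = -12
-33447/(-27589) + (13365/22027 + 23749/B(126))/(-10176) = -33447/(-27589) + (13365/22027 + 23749/(-12))/(-10176) = -33447*(-1/27589) + (13365*(1/22027) + 23749*(-1/12))*(-1/10176) = 33447/27589 + (13365/22027 - 23749/12)*(-1/10176) = 33447/27589 - 522958843/264324*(-1/10176) = 33447/27589 + 522958843/2689761024 = 104392348489255/74207816891136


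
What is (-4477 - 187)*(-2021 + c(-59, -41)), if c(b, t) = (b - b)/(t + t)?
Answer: 9425944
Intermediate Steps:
c(b, t) = 0 (c(b, t) = 0/((2*t)) = 0*(1/(2*t)) = 0)
(-4477 - 187)*(-2021 + c(-59, -41)) = (-4477 - 187)*(-2021 + 0) = -4664*(-2021) = 9425944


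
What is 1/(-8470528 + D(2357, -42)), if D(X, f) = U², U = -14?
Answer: -1/8470332 ≈ -1.1806e-7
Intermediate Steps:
D(X, f) = 196 (D(X, f) = (-14)² = 196)
1/(-8470528 + D(2357, -42)) = 1/(-8470528 + 196) = 1/(-8470332) = -1/8470332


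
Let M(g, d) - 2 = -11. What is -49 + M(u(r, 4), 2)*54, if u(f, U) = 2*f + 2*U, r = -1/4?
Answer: -535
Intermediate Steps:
r = -1/4 (r = -1*1/4 = -1/4 ≈ -0.25000)
u(f, U) = 2*U + 2*f
M(g, d) = -9 (M(g, d) = 2 - 11 = -9)
-49 + M(u(r, 4), 2)*54 = -49 - 9*54 = -49 - 486 = -535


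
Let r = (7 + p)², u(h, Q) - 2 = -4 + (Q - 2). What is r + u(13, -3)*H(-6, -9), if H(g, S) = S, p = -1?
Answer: 99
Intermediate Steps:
u(h, Q) = -4 + Q (u(h, Q) = 2 + (-4 + (Q - 2)) = 2 + (-4 + (-2 + Q)) = 2 + (-6 + Q) = -4 + Q)
r = 36 (r = (7 - 1)² = 6² = 36)
r + u(13, -3)*H(-6, -9) = 36 + (-4 - 3)*(-9) = 36 - 7*(-9) = 36 + 63 = 99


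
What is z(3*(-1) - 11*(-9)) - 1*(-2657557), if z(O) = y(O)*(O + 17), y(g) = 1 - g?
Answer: 2646822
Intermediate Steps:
z(O) = (1 - O)*(17 + O) (z(O) = (1 - O)*(O + 17) = (1 - O)*(17 + O))
z(3*(-1) - 11*(-9)) - 1*(-2657557) = -(-1 + (3*(-1) - 11*(-9)))*(17 + (3*(-1) - 11*(-9))) - 1*(-2657557) = -(-1 + (-3 + 99))*(17 + (-3 + 99)) + 2657557 = -(-1 + 96)*(17 + 96) + 2657557 = -1*95*113 + 2657557 = -10735 + 2657557 = 2646822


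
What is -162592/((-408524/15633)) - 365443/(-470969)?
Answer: 299314660767329/48100534939 ≈ 6222.7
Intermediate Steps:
-162592/((-408524/15633)) - 365443/(-470969) = -162592/((-408524*1/15633)) - 365443*(-1/470969) = -162592/(-408524/15633) + 365443/470969 = -162592*(-15633/408524) + 365443/470969 = 635450184/102131 + 365443/470969 = 299314660767329/48100534939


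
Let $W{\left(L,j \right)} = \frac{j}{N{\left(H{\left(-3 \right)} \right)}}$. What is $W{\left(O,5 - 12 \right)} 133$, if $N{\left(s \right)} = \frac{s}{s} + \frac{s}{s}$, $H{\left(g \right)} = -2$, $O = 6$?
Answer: $- \frac{931}{2} \approx -465.5$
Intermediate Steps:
$N{\left(s \right)} = 2$ ($N{\left(s \right)} = 1 + 1 = 2$)
$W{\left(L,j \right)} = \frac{j}{2}$
$W{\left(O,5 - 12 \right)} 133 = \frac{5 - 12}{2} \cdot 133 = \frac{1}{2} \left(-7\right) 133 = \left(- \frac{7}{2}\right) 133 = - \frac{931}{2}$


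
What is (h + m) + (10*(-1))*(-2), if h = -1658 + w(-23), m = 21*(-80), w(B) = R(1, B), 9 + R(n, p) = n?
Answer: -3326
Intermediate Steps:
R(n, p) = -9 + n
w(B) = -8 (w(B) = -9 + 1 = -8)
m = -1680
h = -1666 (h = -1658 - 8 = -1666)
(h + m) + (10*(-1))*(-2) = (-1666 - 1680) + (10*(-1))*(-2) = -3346 - 10*(-2) = -3346 + 20 = -3326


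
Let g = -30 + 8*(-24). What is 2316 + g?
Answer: 2094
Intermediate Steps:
g = -222 (g = -30 - 192 = -222)
2316 + g = 2316 - 222 = 2094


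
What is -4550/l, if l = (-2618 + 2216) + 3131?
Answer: -4550/2729 ≈ -1.6673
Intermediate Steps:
l = 2729 (l = -402 + 3131 = 2729)
-4550/l = -4550/2729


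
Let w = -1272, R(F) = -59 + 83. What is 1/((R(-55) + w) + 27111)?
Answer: 1/25863 ≈ 3.8665e-5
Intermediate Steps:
R(F) = 24
1/((R(-55) + w) + 27111) = 1/((24 - 1272) + 27111) = 1/(-1248 + 27111) = 1/25863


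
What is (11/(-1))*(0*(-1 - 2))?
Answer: 0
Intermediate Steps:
(11/(-1))*(0*(-1 - 2)) = (11*(-1))*(0*(-3)) = -11*0 = 0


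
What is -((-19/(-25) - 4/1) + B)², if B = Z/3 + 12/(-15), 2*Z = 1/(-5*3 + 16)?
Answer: -337561/22500 ≈ -15.003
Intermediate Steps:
Z = ½ (Z = 1/(2*(-5*3 + 16)) = 1/(2*(-15 + 16)) = (½)/1 = (½)*1 = ½ ≈ 0.50000)
B = -19/30 (B = (½)/3 + 12/(-15) = (½)*(⅓) + 12*(-1/15) = ⅙ - ⅘ = -19/30 ≈ -0.63333)
-((-19/(-25) - 4/1) + B)² = -((-19/(-25) - 4/1) - 19/30)² = -((-19*(-1/25) - 4*1) - 19/30)² = -((19/25 - 4) - 19/30)² = -(-81/25 - 19/30)² = -(-581/150)² = -1*337561/22500 = -337561/22500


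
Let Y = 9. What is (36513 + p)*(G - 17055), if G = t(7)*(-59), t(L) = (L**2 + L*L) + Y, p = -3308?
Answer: -775934440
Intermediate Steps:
t(L) = 9 + 2*L**2 (t(L) = (L**2 + L*L) + 9 = (L**2 + L**2) + 9 = 2*L**2 + 9 = 9 + 2*L**2)
G = -6313 (G = (9 + 2*7**2)*(-59) = (9 + 2*49)*(-59) = (9 + 98)*(-59) = 107*(-59) = -6313)
(36513 + p)*(G - 17055) = (36513 - 3308)*(-6313 - 17055) = 33205*(-23368) = -775934440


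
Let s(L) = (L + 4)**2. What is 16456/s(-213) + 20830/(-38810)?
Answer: -224147/1401041 ≈ -0.15999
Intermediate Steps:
s(L) = (4 + L)**2
16456/s(-213) + 20830/(-38810) = 16456/((4 - 213)**2) + 20830/(-38810) = 16456/((-209)**2) + 20830*(-1/38810) = 16456/43681 - 2083/3881 = 16456*(1/43681) - 2083/3881 = 136/361 - 2083/3881 = -224147/1401041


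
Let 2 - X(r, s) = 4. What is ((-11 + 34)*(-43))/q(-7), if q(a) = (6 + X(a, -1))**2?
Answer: -989/16 ≈ -61.813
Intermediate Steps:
X(r, s) = -2 (X(r, s) = 2 - 1*4 = 2 - 4 = -2)
q(a) = 16 (q(a) = (6 - 2)**2 = 4**2 = 16)
((-11 + 34)*(-43))/q(-7) = ((-11 + 34)*(-43))/16 = (23*(-43))*(1/16) = -989*1/16 = -989/16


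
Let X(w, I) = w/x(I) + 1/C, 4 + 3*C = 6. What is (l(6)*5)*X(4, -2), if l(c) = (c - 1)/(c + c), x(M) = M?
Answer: -25/24 ≈ -1.0417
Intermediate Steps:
C = ⅔ (C = -4/3 + (⅓)*6 = -4/3 + 2 = ⅔ ≈ 0.66667)
X(w, I) = 3/2 + w/I (X(w, I) = w/I + 1/(⅔) = w/I + 1*(3/2) = w/I + 3/2 = 3/2 + w/I)
l(c) = (-1 + c)/(2*c) (l(c) = (-1 + c)/((2*c)) = (-1 + c)*(1/(2*c)) = (-1 + c)/(2*c))
(l(6)*5)*X(4, -2) = (((½)*(-1 + 6)/6)*5)*(3/2 + 4/(-2)) = (((½)*(⅙)*5)*5)*(3/2 + 4*(-½)) = ((5/12)*5)*(3/2 - 2) = (25/12)*(-½) = -25/24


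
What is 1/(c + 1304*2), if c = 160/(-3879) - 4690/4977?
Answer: 34049/88766302 ≈ 0.00038358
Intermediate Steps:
c = -33490/34049 (c = 160*(-1/3879) - 4690*1/4977 = -160/3879 - 670/711 = -33490/34049 ≈ -0.98358)
1/(c + 1304*2) = 1/(-33490/34049 + 1304*2) = 1/(-33490/34049 + 2608) = 1/(88766302/34049) = 34049/88766302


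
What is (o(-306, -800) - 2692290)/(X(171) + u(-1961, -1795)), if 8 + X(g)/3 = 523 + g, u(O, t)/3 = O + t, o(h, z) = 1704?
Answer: 448431/1535 ≈ 292.14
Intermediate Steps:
u(O, t) = 3*O + 3*t (u(O, t) = 3*(O + t) = 3*O + 3*t)
X(g) = 1545 + 3*g (X(g) = -24 + 3*(523 + g) = -24 + (1569 + 3*g) = 1545 + 3*g)
(o(-306, -800) - 2692290)/(X(171) + u(-1961, -1795)) = (1704 - 2692290)/((1545 + 3*171) + (3*(-1961) + 3*(-1795))) = -2690586/((1545 + 513) + (-5883 - 5385)) = -2690586/(2058 - 11268) = -2690586/(-9210) = -2690586*(-1/9210) = 448431/1535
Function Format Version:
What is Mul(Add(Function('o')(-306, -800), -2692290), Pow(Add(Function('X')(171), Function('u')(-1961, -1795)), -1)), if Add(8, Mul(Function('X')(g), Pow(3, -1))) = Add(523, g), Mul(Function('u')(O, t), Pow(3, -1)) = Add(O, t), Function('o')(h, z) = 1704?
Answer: Rational(448431, 1535) ≈ 292.14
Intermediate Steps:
Function('u')(O, t) = Add(Mul(3, O), Mul(3, t)) (Function('u')(O, t) = Mul(3, Add(O, t)) = Add(Mul(3, O), Mul(3, t)))
Function('X')(g) = Add(1545, Mul(3, g)) (Function('X')(g) = Add(-24, Mul(3, Add(523, g))) = Add(-24, Add(1569, Mul(3, g))) = Add(1545, Mul(3, g)))
Mul(Add(Function('o')(-306, -800), -2692290), Pow(Add(Function('X')(171), Function('u')(-1961, -1795)), -1)) = Mul(Add(1704, -2692290), Pow(Add(Add(1545, Mul(3, 171)), Add(Mul(3, -1961), Mul(3, -1795))), -1)) = Mul(-2690586, Pow(Add(Add(1545, 513), Add(-5883, -5385)), -1)) = Mul(-2690586, Pow(Add(2058, -11268), -1)) = Mul(-2690586, Pow(-9210, -1)) = Mul(-2690586, Rational(-1, 9210)) = Rational(448431, 1535)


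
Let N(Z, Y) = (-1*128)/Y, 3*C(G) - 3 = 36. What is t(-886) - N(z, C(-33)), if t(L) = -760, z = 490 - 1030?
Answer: -9752/13 ≈ -750.15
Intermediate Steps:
z = -540
C(G) = 13 (C(G) = 1 + (⅓)*36 = 1 + 12 = 13)
N(Z, Y) = -128/Y
t(-886) - N(z, C(-33)) = -760 - (-128)/13 = -760 - 1*(-128/13) = -760 + 128/13 = -9752/13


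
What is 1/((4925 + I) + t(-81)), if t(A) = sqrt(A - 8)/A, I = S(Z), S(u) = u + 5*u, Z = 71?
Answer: 35107911/187862431850 + 81*I*sqrt(89)/187862431850 ≈ 0.00018688 + 4.0676e-9*I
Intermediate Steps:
S(u) = 6*u
I = 426 (I = 6*71 = 426)
t(A) = sqrt(-8 + A)/A
1/((4925 + I) + t(-81)) = 1/((4925 + 426) + sqrt(-8 - 81)/(-81)) = 1/(5351 - I*sqrt(89)/81)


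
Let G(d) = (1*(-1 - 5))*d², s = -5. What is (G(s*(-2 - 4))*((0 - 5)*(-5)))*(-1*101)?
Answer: 13635000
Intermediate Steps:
G(d) = -6*d² (G(d) = (1*(-6))*d² = -6*d²)
(G(s*(-2 - 4))*((0 - 5)*(-5)))*(-1*101) = ((-6*25*(-2 - 4)²)*((0 - 5)*(-5)))*(-1*101) = ((-6*(-5*(-6))²)*(-5*(-5)))*(-101) = (-6*30²*25)*(-101) = (-6*900*25)*(-101) = -5400*25*(-101) = -135000*(-101) = 13635000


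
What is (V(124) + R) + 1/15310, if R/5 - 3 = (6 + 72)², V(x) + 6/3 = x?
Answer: 467827671/15310 ≈ 30557.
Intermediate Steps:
V(x) = -2 + x
R = 30435 (R = 15 + 5*(6 + 72)² = 15 + 5*78² = 15 + 5*6084 = 15 + 30420 = 30435)
(V(124) + R) + 1/15310 = ((-2 + 124) + 30435) + 1/15310 = (122 + 30435) + 1/15310 = 30557 + 1/15310 = 467827671/15310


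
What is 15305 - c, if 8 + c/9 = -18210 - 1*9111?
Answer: 261266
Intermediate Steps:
c = -245961 (c = -72 + 9*(-18210 - 1*9111) = -72 + 9*(-18210 - 9111) = -72 + 9*(-27321) = -72 - 245889 = -245961)
15305 - c = 15305 - 1*(-245961) = 15305 + 245961 = 261266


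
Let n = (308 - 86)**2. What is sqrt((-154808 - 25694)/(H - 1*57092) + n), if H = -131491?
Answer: sqrt(1752747933770142)/188583 ≈ 222.00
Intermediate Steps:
n = 49284 (n = 222**2 = 49284)
sqrt((-154808 - 25694)/(H - 1*57092) + n) = sqrt((-154808 - 25694)/(-131491 - 1*57092) + 49284) = sqrt(-180502/(-131491 - 57092) + 49284) = sqrt(-180502/(-188583) + 49284) = sqrt(-180502*(-1/188583) + 49284) = sqrt(180502/188583 + 49284) = sqrt(9294305074/188583) = sqrt(1752747933770142)/188583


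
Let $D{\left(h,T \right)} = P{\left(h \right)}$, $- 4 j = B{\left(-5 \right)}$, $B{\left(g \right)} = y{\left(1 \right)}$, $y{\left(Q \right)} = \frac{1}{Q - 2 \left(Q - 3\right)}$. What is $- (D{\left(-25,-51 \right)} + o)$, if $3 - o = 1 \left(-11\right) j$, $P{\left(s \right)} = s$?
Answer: $\frac{451}{20} \approx 22.55$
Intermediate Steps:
$y{\left(Q \right)} = \frac{1}{6 - Q}$ ($y{\left(Q \right)} = \frac{1}{Q - 2 \left(-3 + Q\right)} = \frac{1}{Q - \left(-6 + 2 Q\right)} = \frac{1}{6 - Q}$)
$B{\left(g \right)} = \frac{1}{5}$ ($B{\left(g \right)} = - \frac{1}{-6 + 1} = - \frac{1}{-5} = \left(-1\right) \left(- \frac{1}{5}\right) = \frac{1}{5}$)
$j = - \frac{1}{20}$ ($j = \left(- \frac{1}{4}\right) \frac{1}{5} = - \frac{1}{20} \approx -0.05$)
$o = \frac{49}{20}$ ($o = 3 - 1 \left(-11\right) \left(- \frac{1}{20}\right) = 3 - \left(-11\right) \left(- \frac{1}{20}\right) = 3 - \frac{11}{20} = \frac{49}{20} \approx 2.45$)
$D{\left(h,T \right)} = h$
$- (D{\left(-25,-51 \right)} + o) = - (-25 + \frac{49}{20}) = \left(-1\right) \left(- \frac{451}{20}\right) = \frac{451}{20}$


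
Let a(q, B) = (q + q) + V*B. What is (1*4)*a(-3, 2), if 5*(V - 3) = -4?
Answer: -32/5 ≈ -6.4000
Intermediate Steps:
V = 11/5 (V = 3 + (⅕)*(-4) = 3 - ⅘ = 11/5 ≈ 2.2000)
a(q, B) = 2*q + 11*B/5 (a(q, B) = (q + q) + 11*B/5 = 2*q + 11*B/5)
(1*4)*a(-3, 2) = (1*4)*(2*(-3) + (11/5)*2) = 4*(-6 + 22/5) = 4*(-8/5) = -32/5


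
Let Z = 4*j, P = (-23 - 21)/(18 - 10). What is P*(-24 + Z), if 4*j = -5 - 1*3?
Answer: 176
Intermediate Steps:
j = -2 (j = (-5 - 1*3)/4 = (-5 - 3)/4 = (1/4)*(-8) = -2)
P = -11/2 (P = -44/8 = -44*1/8 = -11/2 ≈ -5.5000)
Z = -8 (Z = 4*(-2) = -8)
P*(-24 + Z) = -11*(-24 - 8)/2 = -11/2*(-32) = 176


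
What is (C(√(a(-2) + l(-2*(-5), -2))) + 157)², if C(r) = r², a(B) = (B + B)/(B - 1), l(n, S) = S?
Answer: 219961/9 ≈ 24440.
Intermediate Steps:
a(B) = 2*B/(-1 + B) (a(B) = (2*B)/(-1 + B) = 2*B/(-1 + B))
(C(√(a(-2) + l(-2*(-5), -2))) + 157)² = ((√(2*(-2)/(-1 - 2) - 2))² + 157)² = ((√(2*(-2)/(-3) - 2))² + 157)² = ((√(2*(-2)*(-⅓) - 2))² + 157)² = ((√(4/3 - 2))² + 157)² = ((√(-⅔))² + 157)² = ((I*√6/3)² + 157)² = (-⅔ + 157)² = (469/3)² = 219961/9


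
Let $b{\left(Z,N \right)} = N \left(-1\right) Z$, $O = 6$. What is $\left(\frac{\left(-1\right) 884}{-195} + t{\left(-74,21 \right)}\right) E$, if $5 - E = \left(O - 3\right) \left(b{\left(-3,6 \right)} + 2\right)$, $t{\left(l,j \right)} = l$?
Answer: $\frac{11462}{3} \approx 3820.7$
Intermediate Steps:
$b{\left(Z,N \right)} = - N Z$
$E = -55$ ($E = 5 - \left(6 - 3\right) \left(\left(-1\right) 6 \left(-3\right) + 2\right) = 5 - 3 \left(18 + 2\right) = 5 - 3 \cdot 20 = 5 - 60 = -55$)
$\left(\frac{\left(-1\right) 884}{-195} + t{\left(-74,21 \right)}\right) E = \left(\frac{\left(-1\right) 884}{-195} - 74\right) \left(-55\right) = \left(\left(-884\right) \left(- \frac{1}{195}\right) - 74\right) \left(-55\right) = \left(\frac{68}{15} - 74\right) \left(-55\right) = \left(- \frac{1042}{15}\right) \left(-55\right) = \frac{11462}{3}$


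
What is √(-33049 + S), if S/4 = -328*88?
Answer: I*√148505 ≈ 385.36*I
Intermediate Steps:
S = -115456 (S = 4*(-328*88) = 4*(-28864) = -115456)
√(-33049 + S) = √(-33049 - 115456) = √(-148505) = I*√148505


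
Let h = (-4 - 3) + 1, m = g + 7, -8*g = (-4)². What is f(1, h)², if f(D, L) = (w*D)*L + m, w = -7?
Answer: 2209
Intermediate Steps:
g = -2 (g = -⅛*(-4)² = -⅛*16 = -2)
m = 5 (m = -2 + 7 = 5)
h = -6 (h = -7 + 1 = -6)
f(D, L) = 5 - 7*D*L (f(D, L) = (-7*D)*L + 5 = -7*D*L + 5 = 5 - 7*D*L)
f(1, h)² = (5 - 7*1*(-6))² = (5 + 42)² = 47² = 2209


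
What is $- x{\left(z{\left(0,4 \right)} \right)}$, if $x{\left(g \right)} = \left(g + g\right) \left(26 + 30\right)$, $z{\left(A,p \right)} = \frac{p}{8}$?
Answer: $-56$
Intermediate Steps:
$z{\left(A,p \right)} = \frac{p}{8}$ ($z{\left(A,p \right)} = p \frac{1}{8} = \frac{p}{8}$)
$x{\left(g \right)} = 112 g$ ($x{\left(g \right)} = 2 g 56 = 112 g$)
$- x{\left(z{\left(0,4 \right)} \right)} = - 112 \cdot \frac{1}{8} \cdot 4 = - \frac{112}{2} = \left(-1\right) 56 = -56$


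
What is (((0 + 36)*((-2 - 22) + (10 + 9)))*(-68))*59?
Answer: 722160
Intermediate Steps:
(((0 + 36)*((-2 - 22) + (10 + 9)))*(-68))*59 = ((36*(-24 + 19))*(-68))*59 = ((36*(-5))*(-68))*59 = -180*(-68)*59 = 12240*59 = 722160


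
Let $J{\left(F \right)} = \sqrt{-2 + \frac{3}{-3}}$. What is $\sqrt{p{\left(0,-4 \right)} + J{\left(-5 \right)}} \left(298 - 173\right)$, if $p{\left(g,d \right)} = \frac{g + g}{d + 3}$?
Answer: $125 \sqrt[4]{3} \sqrt{i} \approx 116.33 + 116.33 i$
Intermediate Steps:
$J{\left(F \right)} = i \sqrt{3}$ ($J{\left(F \right)} = \sqrt{-2 + 3 \left(- \frac{1}{3}\right)} = \sqrt{-2 - 1} = \sqrt{-3} = i \sqrt{3}$)
$p{\left(g,d \right)} = \frac{2 g}{3 + d}$
$\sqrt{p{\left(0,-4 \right)} + J{\left(-5 \right)}} \left(298 - 173\right) = \sqrt{2 \cdot 0 \frac{1}{3 - 4} + i \sqrt{3}} \left(298 - 173\right) = \sqrt{2 \cdot 0 \frac{1}{-1} + i \sqrt{3}} \cdot 125 = \sqrt{2 \cdot 0 \left(-1\right) + i \sqrt{3}} \cdot 125 = \sqrt{0 + i \sqrt{3}} \cdot 125 = \sqrt{i \sqrt{3}} \cdot 125 = \sqrt[4]{3} \sqrt{i} 125 = 125 \sqrt[4]{3} \sqrt{i}$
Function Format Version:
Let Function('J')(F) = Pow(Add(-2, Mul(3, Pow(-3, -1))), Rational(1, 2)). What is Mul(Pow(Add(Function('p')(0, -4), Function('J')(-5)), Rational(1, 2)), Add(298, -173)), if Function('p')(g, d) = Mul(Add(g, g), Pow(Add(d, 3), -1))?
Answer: Mul(125, Pow(3, Rational(1, 4)), Pow(I, Rational(1, 2))) ≈ Add(116.33, Mul(116.33, I))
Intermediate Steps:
Function('J')(F) = Mul(I, Pow(3, Rational(1, 2))) (Function('J')(F) = Pow(Add(-2, Mul(3, Rational(-1, 3))), Rational(1, 2)) = Pow(Add(-2, -1), Rational(1, 2)) = Pow(-3, Rational(1, 2)) = Mul(I, Pow(3, Rational(1, 2))))
Function('p')(g, d) = Mul(2, g, Pow(Add(3, d), -1)) (Function('p')(g, d) = Mul(Mul(2, g), Pow(Add(3, d), -1)) = Mul(2, g, Pow(Add(3, d), -1)))
Mul(Pow(Add(Function('p')(0, -4), Function('J')(-5)), Rational(1, 2)), Add(298, -173)) = Mul(Pow(Add(Mul(2, 0, Pow(Add(3, -4), -1)), Mul(I, Pow(3, Rational(1, 2)))), Rational(1, 2)), Add(298, -173)) = Mul(Pow(Add(Mul(2, 0, Pow(-1, -1)), Mul(I, Pow(3, Rational(1, 2)))), Rational(1, 2)), 125) = Mul(Pow(Add(Mul(2, 0, -1), Mul(I, Pow(3, Rational(1, 2)))), Rational(1, 2)), 125) = Mul(Pow(Add(0, Mul(I, Pow(3, Rational(1, 2)))), Rational(1, 2)), 125) = Mul(Pow(Mul(I, Pow(3, Rational(1, 2))), Rational(1, 2)), 125) = Mul(Mul(Pow(3, Rational(1, 4)), Pow(I, Rational(1, 2))), 125) = Mul(125, Pow(3, Rational(1, 4)), Pow(I, Rational(1, 2)))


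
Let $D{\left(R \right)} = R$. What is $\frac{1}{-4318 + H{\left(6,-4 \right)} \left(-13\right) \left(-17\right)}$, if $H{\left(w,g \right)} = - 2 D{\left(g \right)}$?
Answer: $- \frac{1}{2550} \approx -0.00039216$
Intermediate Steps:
$H{\left(w,g \right)} = - 2 g$
$\frac{1}{-4318 + H{\left(6,-4 \right)} \left(-13\right) \left(-17\right)} = \frac{1}{-4318 + \left(-2\right) \left(-4\right) \left(-13\right) \left(-17\right)} = \frac{1}{-4318 + 8 \left(-13\right) \left(-17\right)} = \frac{1}{-4318 - -1768} = \frac{1}{-4318 + 1768} = \frac{1}{-2550} = - \frac{1}{2550}$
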